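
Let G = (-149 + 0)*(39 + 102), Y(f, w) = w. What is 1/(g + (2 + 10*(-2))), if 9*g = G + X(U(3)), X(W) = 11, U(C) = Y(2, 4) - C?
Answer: -9/21160 ≈ -0.00042533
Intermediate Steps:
U(C) = 4 - C
G = -21009 (G = -149*141 = -21009)
g = -20998/9 (g = (-21009 + 11)/9 = (⅑)*(-20998) = -20998/9 ≈ -2333.1)
1/(g + (2 + 10*(-2))) = 1/(-20998/9 + (2 + 10*(-2))) = 1/(-20998/9 + (2 - 20)) = 1/(-20998/9 - 18) = 1/(-21160/9) = -9/21160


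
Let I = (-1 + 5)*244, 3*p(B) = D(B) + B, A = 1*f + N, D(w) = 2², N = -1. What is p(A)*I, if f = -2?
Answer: 976/3 ≈ 325.33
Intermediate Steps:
D(w) = 4
A = -3 (A = 1*(-2) - 1 = -2 - 1 = -3)
p(B) = 4/3 + B/3 (p(B) = (4 + B)/3 = 4/3 + B/3)
I = 976 (I = 4*244 = 976)
p(A)*I = (4/3 + (⅓)*(-3))*976 = (4/3 - 1)*976 = (⅓)*976 = 976/3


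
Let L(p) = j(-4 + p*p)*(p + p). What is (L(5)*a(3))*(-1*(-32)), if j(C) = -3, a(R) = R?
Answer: -2880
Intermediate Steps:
L(p) = -6*p (L(p) = -3*(p + p) = -6*p)
(L(5)*a(3))*(-1*(-32)) = (-6*5*3)*(-1*(-32)) = -30*3*32 = -90*32 = -2880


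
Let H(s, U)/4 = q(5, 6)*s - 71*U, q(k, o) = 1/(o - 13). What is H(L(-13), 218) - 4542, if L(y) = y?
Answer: -465126/7 ≈ -66447.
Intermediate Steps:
q(k, o) = 1/(-13 + o)
H(s, U) = -284*U - 4*s/7 (H(s, U) = 4*(s/(-13 + 6) - 71*U) = 4*(s/(-7) - 71*U) = 4*(-s/7 - 71*U) = 4*(-71*U - s/7) = -284*U - 4*s/7)
H(L(-13), 218) - 4542 = (-284*218 - 4/7*(-13)) - 4542 = (-61912 + 52/7) - 4542 = -433332/7 - 4542 = -465126/7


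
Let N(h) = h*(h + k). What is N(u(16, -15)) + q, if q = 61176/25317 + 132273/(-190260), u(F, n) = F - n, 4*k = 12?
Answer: 188341143737/178400460 ≈ 1055.7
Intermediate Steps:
k = 3 (k = (1/4)*12 = 3)
q = 307058897/178400460 (q = 61176*(1/25317) + 132273*(-1/190260) = 20392/8439 - 14697/21140 = 307058897/178400460 ≈ 1.7212)
N(h) = h*(3 + h) (N(h) = h*(h + 3) = h*(3 + h))
N(u(16, -15)) + q = (16 - 1*(-15))*(3 + (16 - 1*(-15))) + 307058897/178400460 = (16 + 15)*(3 + (16 + 15)) + 307058897/178400460 = 31*(3 + 31) + 307058897/178400460 = 31*34 + 307058897/178400460 = 1054 + 307058897/178400460 = 188341143737/178400460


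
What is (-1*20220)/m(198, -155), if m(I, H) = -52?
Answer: 5055/13 ≈ 388.85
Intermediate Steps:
(-1*20220)/m(198, -155) = -1*20220/(-52) = -20220*(-1/52) = 5055/13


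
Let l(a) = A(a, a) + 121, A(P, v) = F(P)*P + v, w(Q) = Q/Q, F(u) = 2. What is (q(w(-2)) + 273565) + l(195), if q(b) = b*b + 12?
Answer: 274284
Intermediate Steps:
w(Q) = 1
A(P, v) = v + 2*P (A(P, v) = 2*P + v = v + 2*P)
l(a) = 121 + 3*a (l(a) = (a + 2*a) + 121 = 3*a + 121 = 121 + 3*a)
q(b) = 12 + b² (q(b) = b² + 12 = 12 + b²)
(q(w(-2)) + 273565) + l(195) = ((12 + 1²) + 273565) + (121 + 3*195) = ((12 + 1) + 273565) + (121 + 585) = (13 + 273565) + 706 = 273578 + 706 = 274284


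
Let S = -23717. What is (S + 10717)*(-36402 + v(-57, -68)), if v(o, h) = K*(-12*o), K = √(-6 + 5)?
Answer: 473226000 - 8892000*I ≈ 4.7323e+8 - 8.892e+6*I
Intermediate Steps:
K = I (K = √(-1) = I ≈ 1.0*I)
v(o, h) = -12*I*o (v(o, h) = I*(-12*o) = -12*I*o)
(S + 10717)*(-36402 + v(-57, -68)) = (-23717 + 10717)*(-36402 - 12*I*(-57)) = -13000*(-36402 + 684*I) = 473226000 - 8892000*I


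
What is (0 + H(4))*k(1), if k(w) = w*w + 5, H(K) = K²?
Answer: 96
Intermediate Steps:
k(w) = 5 + w² (k(w) = w² + 5 = 5 + w²)
(0 + H(4))*k(1) = (0 + 4²)*(5 + 1²) = (0 + 16)*(5 + 1) = 16*6 = 96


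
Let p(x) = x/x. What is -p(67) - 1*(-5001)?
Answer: 5000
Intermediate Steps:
p(x) = 1
-p(67) - 1*(-5001) = -1*1 - 1*(-5001) = -1 + 5001 = 5000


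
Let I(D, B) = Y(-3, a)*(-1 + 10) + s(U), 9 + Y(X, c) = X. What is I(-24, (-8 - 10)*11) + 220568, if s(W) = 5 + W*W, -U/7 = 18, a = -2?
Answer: 236341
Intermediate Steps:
U = -126 (U = -7*18 = -126)
Y(X, c) = -9 + X
s(W) = 5 + W²
I(D, B) = 15773 (I(D, B) = (-9 - 3)*(-1 + 10) + (5 + (-126)²) = -12*9 + (5 + 15876) = -108 + 15881 = 15773)
I(-24, (-8 - 10)*11) + 220568 = 15773 + 220568 = 236341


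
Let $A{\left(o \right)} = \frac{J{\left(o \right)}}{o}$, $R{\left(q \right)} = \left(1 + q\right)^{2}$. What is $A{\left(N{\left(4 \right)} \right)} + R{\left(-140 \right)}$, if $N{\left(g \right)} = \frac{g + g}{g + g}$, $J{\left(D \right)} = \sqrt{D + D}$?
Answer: $19321 + \sqrt{2} \approx 19322.0$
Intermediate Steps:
$J{\left(D \right)} = \sqrt{2} \sqrt{D}$ ($J{\left(D \right)} = \sqrt{2 D} = \sqrt{2} \sqrt{D}$)
$N{\left(g \right)} = 1$ ($N{\left(g \right)} = \frac{2 g}{2 g} = 2 g \frac{1}{2 g} = 1$)
$A{\left(o \right)} = \frac{\sqrt{2}}{\sqrt{o}}$ ($A{\left(o \right)} = \frac{\sqrt{2} \sqrt{o}}{o} = \frac{\sqrt{2}}{\sqrt{o}}$)
$A{\left(N{\left(4 \right)} \right)} + R{\left(-140 \right)} = \sqrt{2} \frac{1}{\sqrt{1}} + \left(1 - 140\right)^{2} = \sqrt{2} \cdot 1 + \left(-139\right)^{2} = \sqrt{2} + 19321 = 19321 + \sqrt{2}$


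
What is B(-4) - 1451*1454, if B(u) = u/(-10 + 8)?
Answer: -2109752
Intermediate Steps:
B(u) = -u/2 (B(u) = u/(-2) = u*(-1/2) = -u/2)
B(-4) - 1451*1454 = -1/2*(-4) - 1451*1454 = 2 - 2109754 = -2109752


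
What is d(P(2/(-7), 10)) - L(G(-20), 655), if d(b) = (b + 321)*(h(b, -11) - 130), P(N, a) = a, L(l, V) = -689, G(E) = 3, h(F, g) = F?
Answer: -39031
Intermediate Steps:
d(b) = (-130 + b)*(321 + b) (d(b) = (b + 321)*(b - 130) = (321 + b)*(-130 + b) = (-130 + b)*(321 + b))
d(P(2/(-7), 10)) - L(G(-20), 655) = (-41730 + 10² + 191*10) - 1*(-689) = (-41730 + 100 + 1910) + 689 = -39720 + 689 = -39031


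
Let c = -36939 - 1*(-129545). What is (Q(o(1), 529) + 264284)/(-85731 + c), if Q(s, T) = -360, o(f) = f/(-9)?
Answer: 263924/6875 ≈ 38.389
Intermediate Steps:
o(f) = -f/9 (o(f) = f*(-⅑) = -f/9)
c = 92606 (c = -36939 + 129545 = 92606)
(Q(o(1), 529) + 264284)/(-85731 + c) = (-360 + 264284)/(-85731 + 92606) = 263924/6875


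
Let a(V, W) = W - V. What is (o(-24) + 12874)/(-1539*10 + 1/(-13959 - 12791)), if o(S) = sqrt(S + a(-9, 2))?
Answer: -344379500/411682501 - 26750*I*sqrt(13)/411682501 ≈ -0.83652 - 0.00023428*I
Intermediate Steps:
o(S) = sqrt(11 + S) (o(S) = sqrt(S + (2 - 1*(-9))) = sqrt(S + (2 + 9)) = sqrt(S + 11) = sqrt(11 + S))
(o(-24) + 12874)/(-1539*10 + 1/(-13959 - 12791)) = (sqrt(11 - 24) + 12874)/(-1539*10 + 1/(-13959 - 12791)) = (sqrt(-13) + 12874)/(-15390 + 1/(-26750)) = (I*sqrt(13) + 12874)/(-15390 - 1/26750) = (12874 + I*sqrt(13))/(-411682501/26750) = (12874 + I*sqrt(13))*(-26750/411682501) = -344379500/411682501 - 26750*I*sqrt(13)/411682501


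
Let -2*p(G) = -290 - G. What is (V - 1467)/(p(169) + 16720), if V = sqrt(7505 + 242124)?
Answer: -2934/33899 + 2*sqrt(249629)/33899 ≈ -0.057074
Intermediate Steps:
p(G) = 145 + G/2 (p(G) = -(-290 - G)/2 = 145 + G/2)
V = sqrt(249629) ≈ 499.63
(V - 1467)/(p(169) + 16720) = (sqrt(249629) - 1467)/((145 + (1/2)*169) + 16720) = (-1467 + sqrt(249629))/((145 + 169/2) + 16720) = (-1467 + sqrt(249629))/(459/2 + 16720) = (-1467 + sqrt(249629))/(33899/2) = (-1467 + sqrt(249629))*(2/33899) = -2934/33899 + 2*sqrt(249629)/33899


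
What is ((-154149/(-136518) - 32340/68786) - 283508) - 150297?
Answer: -678941906856191/1565087858 ≈ -4.3380e+5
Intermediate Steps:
((-154149/(-136518) - 32340/68786) - 283508) - 150297 = ((-154149*(-1/136518) - 32340*1/68786) - 283508) - 150297 = ((51383/45506 - 16170/34393) - 283508) - 150297 = (1031383499/1565087858 - 283508) - 150297 = -443713897062365/1565087858 - 150297 = -678941906856191/1565087858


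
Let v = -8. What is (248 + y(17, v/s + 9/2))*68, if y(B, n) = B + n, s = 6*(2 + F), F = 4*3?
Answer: 384710/21 ≈ 18320.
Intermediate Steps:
F = 12
s = 84 (s = 6*(2 + 12) = 6*14 = 84)
(248 + y(17, v/s + 9/2))*68 = (248 + (17 + (-8/84 + 9/2)))*68 = (248 + (17 + (-8*1/84 + 9*(½))))*68 = (248 + (17 + (-2/21 + 9/2)))*68 = (248 + (17 + 185/42))*68 = (248 + 899/42)*68 = (11315/42)*68 = 384710/21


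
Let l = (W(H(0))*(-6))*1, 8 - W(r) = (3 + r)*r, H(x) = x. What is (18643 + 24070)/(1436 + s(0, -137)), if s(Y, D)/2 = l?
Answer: 42713/1340 ≈ 31.875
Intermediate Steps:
W(r) = 8 - r*(3 + r) (W(r) = 8 - (3 + r)*r = 8 - r*(3 + r))
l = -48 (l = ((8 - 1*0² - 3*0)*(-6))*1 = ((8 - 1*0 + 0)*(-6))*1 = ((8 + 0 + 0)*(-6))*1 = (8*(-6))*1 = -48*1 = -48)
s(Y, D) = -96 (s(Y, D) = 2*(-48) = -96)
(18643 + 24070)/(1436 + s(0, -137)) = (18643 + 24070)/(1436 - 96) = 42713/1340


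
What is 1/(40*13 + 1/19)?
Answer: 19/9881 ≈ 0.0019229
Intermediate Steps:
1/(40*13 + 1/19) = 1/(520 + 1/19) = 1/(9881/19) = 19/9881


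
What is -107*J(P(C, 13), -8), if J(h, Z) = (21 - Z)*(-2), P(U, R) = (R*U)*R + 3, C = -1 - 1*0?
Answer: 6206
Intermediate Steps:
C = -1 (C = -1 + 0 = -1)
P(U, R) = 3 + U*R² (P(U, R) = U*R² + 3 = 3 + U*R²)
J(h, Z) = -42 + 2*Z
-107*J(P(C, 13), -8) = -107*(-42 + 2*(-8)) = -107*(-42 - 16) = -107*(-58) = 6206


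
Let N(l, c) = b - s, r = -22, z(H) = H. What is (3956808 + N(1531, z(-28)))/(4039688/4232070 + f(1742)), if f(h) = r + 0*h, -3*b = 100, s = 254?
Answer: -4186068104445/22266463 ≈ -1.8800e+5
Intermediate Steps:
b = -100/3 (b = -1/3*100 = -100/3 ≈ -33.333)
N(l, c) = -862/3 (N(l, c) = -100/3 - 1*254 = -100/3 - 254 = -862/3)
f(h) = -22 (f(h) = -22 + 0*h = -22 + 0 = -22)
(3956808 + N(1531, z(-28)))/(4039688/4232070 + f(1742)) = (3956808 - 862/3)/(4039688/4232070 - 22) = 11869562/(3*(4039688*(1/4232070) - 22)) = 11869562/(3*(2019844/2116035 - 22)) = 11869562/(3*(-44532926/2116035)) = (11869562/3)*(-2116035/44532926) = -4186068104445/22266463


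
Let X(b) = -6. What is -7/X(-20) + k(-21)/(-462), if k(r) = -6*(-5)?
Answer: 509/462 ≈ 1.1017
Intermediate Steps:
k(r) = 30
-7/X(-20) + k(-21)/(-462) = -7/(-6) + 30/(-462) = -7*(-1/6) + 30*(-1/462) = 7/6 - 5/77 = 509/462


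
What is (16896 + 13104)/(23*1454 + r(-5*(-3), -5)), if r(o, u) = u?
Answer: 30000/33437 ≈ 0.89721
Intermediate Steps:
(16896 + 13104)/(23*1454 + r(-5*(-3), -5)) = (16896 + 13104)/(23*1454 - 5) = 30000/(33442 - 5) = 30000/33437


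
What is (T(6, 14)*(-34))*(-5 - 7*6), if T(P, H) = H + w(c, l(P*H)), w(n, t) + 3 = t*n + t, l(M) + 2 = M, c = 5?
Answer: 803794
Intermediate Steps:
l(M) = -2 + M
w(n, t) = -3 + t + n*t (w(n, t) = -3 + (t*n + t) = -3 + (n*t + t) = -3 + (t + n*t) = -3 + t + n*t)
T(P, H) = -15 + H + 6*H*P (T(P, H) = H + (-3 + (-2 + P*H) + 5*(-2 + P*H)) = H + (-3 + (-2 + H*P) + 5*(-2 + H*P)) = H + (-3 + (-2 + H*P) + (-10 + 5*H*P)) = H + (-15 + 6*H*P) = -15 + H + 6*H*P)
(T(6, 14)*(-34))*(-5 - 7*6) = ((-15 + 14 + 6*14*6)*(-34))*(-5 - 7*6) = ((-15 + 14 + 504)*(-34))*(-5 - 42) = (503*(-34))*(-47) = -17102*(-47) = 803794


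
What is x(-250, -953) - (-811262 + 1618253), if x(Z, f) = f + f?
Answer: -808897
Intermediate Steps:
x(Z, f) = 2*f
x(-250, -953) - (-811262 + 1618253) = 2*(-953) - (-811262 + 1618253) = -1906 - 1*806991 = -1906 - 806991 = -808897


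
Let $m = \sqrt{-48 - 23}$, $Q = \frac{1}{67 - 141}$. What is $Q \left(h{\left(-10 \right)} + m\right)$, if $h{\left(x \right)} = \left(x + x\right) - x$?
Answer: $\frac{5}{37} - \frac{i \sqrt{71}}{74} \approx 0.13514 - 0.11387 i$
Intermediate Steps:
$h{\left(x \right)} = x$ ($h{\left(x \right)} = 2 x - x = x$)
$Q = - \frac{1}{74}$ ($Q = \frac{1}{-74} = - \frac{1}{74} \approx -0.013514$)
$m = i \sqrt{71}$ ($m = \sqrt{-48 - 23} = \sqrt{-71} = i \sqrt{71} \approx 8.4261 i$)
$Q \left(h{\left(-10 \right)} + m\right) = - \frac{-10 + i \sqrt{71}}{74} = \frac{5}{37} - \frac{i \sqrt{71}}{74}$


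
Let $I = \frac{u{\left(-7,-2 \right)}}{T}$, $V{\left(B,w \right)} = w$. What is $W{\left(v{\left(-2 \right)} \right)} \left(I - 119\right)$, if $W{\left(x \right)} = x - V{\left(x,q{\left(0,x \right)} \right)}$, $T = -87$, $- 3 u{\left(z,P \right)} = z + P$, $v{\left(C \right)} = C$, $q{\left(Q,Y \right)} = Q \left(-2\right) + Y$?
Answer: $0$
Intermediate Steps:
$q{\left(Q,Y \right)} = Y - 2 Q$ ($q{\left(Q,Y \right)} = - 2 Q + Y = Y - 2 Q$)
$u{\left(z,P \right)} = - \frac{P}{3} - \frac{z}{3}$ ($u{\left(z,P \right)} = - \frac{z + P}{3} = - \frac{P + z}{3} = - \frac{P}{3} - \frac{z}{3}$)
$I = - \frac{1}{29}$ ($I = \frac{\left(- \frac{1}{3}\right) \left(-2\right) - - \frac{7}{3}}{-87} = \left(\frac{2}{3} + \frac{7}{3}\right) \left(- \frac{1}{87}\right) = 3 \left(- \frac{1}{87}\right) = - \frac{1}{29} \approx -0.034483$)
$W{\left(x \right)} = 0$ ($W{\left(x \right)} = x - \left(x - 0\right) = x - \left(x + 0\right) = x - x = 0$)
$W{\left(v{\left(-2 \right)} \right)} \left(I - 119\right) = 0 \left(- \frac{1}{29} - 119\right) = 0 \left(- \frac{3452}{29}\right) = 0$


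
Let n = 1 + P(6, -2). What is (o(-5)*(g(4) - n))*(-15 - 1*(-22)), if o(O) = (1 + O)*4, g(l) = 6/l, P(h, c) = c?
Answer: -280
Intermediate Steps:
o(O) = 4 + 4*O
n = -1 (n = 1 - 2 = -1)
(o(-5)*(g(4) - n))*(-15 - 1*(-22)) = ((4 + 4*(-5))*(6/4 - 1*(-1)))*(-15 - 1*(-22)) = ((4 - 20)*(6*(¼) + 1))*(-15 + 22) = -16*(3/2 + 1)*7 = -16*5/2*7 = -40*7 = -280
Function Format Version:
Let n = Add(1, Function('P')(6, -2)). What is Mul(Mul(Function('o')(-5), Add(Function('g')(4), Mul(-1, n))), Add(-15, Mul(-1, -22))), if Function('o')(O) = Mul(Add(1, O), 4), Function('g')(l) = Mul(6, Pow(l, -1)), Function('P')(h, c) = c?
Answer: -280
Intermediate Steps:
Function('o')(O) = Add(4, Mul(4, O))
n = -1 (n = Add(1, -2) = -1)
Mul(Mul(Function('o')(-5), Add(Function('g')(4), Mul(-1, n))), Add(-15, Mul(-1, -22))) = Mul(Mul(Add(4, Mul(4, -5)), Add(Mul(6, Pow(4, -1)), Mul(-1, -1))), Add(-15, Mul(-1, -22))) = Mul(Mul(Add(4, -20), Add(Mul(6, Rational(1, 4)), 1)), Add(-15, 22)) = Mul(Mul(-16, Add(Rational(3, 2), 1)), 7) = Mul(Mul(-16, Rational(5, 2)), 7) = Mul(-40, 7) = -280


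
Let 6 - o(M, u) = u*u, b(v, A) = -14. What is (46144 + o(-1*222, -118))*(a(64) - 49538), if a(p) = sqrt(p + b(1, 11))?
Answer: -1596411588 + 161130*sqrt(2) ≈ -1.5962e+9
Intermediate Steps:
a(p) = sqrt(-14 + p) (a(p) = sqrt(p - 14) = sqrt(-14 + p))
o(M, u) = 6 - u**2 (o(M, u) = 6 - u*u = 6 - u**2)
(46144 + o(-1*222, -118))*(a(64) - 49538) = (46144 + (6 - 1*(-118)**2))*(sqrt(-14 + 64) - 49538) = (46144 + (6 - 1*13924))*(sqrt(50) - 49538) = (46144 + (6 - 13924))*(5*sqrt(2) - 49538) = (46144 - 13918)*(-49538 + 5*sqrt(2)) = 32226*(-49538 + 5*sqrt(2)) = -1596411588 + 161130*sqrt(2)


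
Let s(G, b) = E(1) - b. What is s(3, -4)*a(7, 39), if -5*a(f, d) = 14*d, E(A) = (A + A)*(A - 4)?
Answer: 1092/5 ≈ 218.40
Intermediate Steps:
E(A) = 2*A*(-4 + A) (E(A) = (2*A)*(-4 + A) = 2*A*(-4 + A))
s(G, b) = -6 - b (s(G, b) = 2*1*(-4 + 1) - b = 2*1*(-3) - b = -6 - b)
a(f, d) = -14*d/5
s(3, -4)*a(7, 39) = (-6 - 1*(-4))*(-14/5*39) = (-6 + 4)*(-546/5) = -2*(-546/5) = 1092/5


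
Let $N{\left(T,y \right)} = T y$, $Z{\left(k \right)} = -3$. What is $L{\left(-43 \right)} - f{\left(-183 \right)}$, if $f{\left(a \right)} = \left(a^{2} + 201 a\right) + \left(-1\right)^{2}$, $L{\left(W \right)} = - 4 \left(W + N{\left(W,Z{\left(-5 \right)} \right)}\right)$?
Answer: $2949$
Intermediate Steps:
$L{\left(W \right)} = 8 W$ ($L{\left(W \right)} = - 4 \left(W + W \left(-3\right)\right) = - 4 \left(W - 3 W\right) = - 4 \left(- 2 W\right) = 8 W$)
$f{\left(a \right)} = 1 + a^{2} + 201 a$ ($f{\left(a \right)} = \left(a^{2} + 201 a\right) + 1 = 1 + a^{2} + 201 a$)
$L{\left(-43 \right)} - f{\left(-183 \right)} = 8 \left(-43\right) - \left(1 + \left(-183\right)^{2} + 201 \left(-183\right)\right) = -344 - \left(1 + 33489 - 36783\right) = -344 - -3293 = -344 + 3293 = 2949$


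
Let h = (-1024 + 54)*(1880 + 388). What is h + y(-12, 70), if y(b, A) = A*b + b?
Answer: -2200812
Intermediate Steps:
h = -2199960 (h = -970*2268 = -2199960)
y(b, A) = b + A*b
h + y(-12, 70) = -2199960 - 12*(1 + 70) = -2199960 - 12*71 = -2199960 - 852 = -2200812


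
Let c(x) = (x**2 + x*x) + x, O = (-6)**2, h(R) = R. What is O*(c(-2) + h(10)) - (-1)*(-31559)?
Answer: -30983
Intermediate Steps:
O = 36
c(x) = x + 2*x**2 (c(x) = (x**2 + x**2) + x = 2*x**2 + x = x + 2*x**2)
O*(c(-2) + h(10)) - (-1)*(-31559) = 36*(-2*(1 + 2*(-2)) + 10) - (-1)*(-31559) = 36*(-2*(1 - 4) + 10) - 1*31559 = 36*(-2*(-3) + 10) - 31559 = 36*(6 + 10) - 31559 = 36*16 - 31559 = 576 - 31559 = -30983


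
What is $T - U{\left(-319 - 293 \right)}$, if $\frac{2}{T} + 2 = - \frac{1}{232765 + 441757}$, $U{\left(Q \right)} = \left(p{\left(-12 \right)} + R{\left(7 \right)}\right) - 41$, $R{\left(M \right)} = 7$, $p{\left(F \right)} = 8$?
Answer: $\frac{33726126}{1349045} \approx 25.0$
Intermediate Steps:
$U{\left(Q \right)} = -26$ ($U{\left(Q \right)} = \left(8 + 7\right) - 41 = 15 - 41 = -26$)
$T = - \frac{1349044}{1349045}$ ($T = \frac{2}{-2 - \frac{1}{232765 + 441757}} = \frac{2}{-2 - \frac{1}{674522}} = \frac{2}{- \frac{1349045}{674522}} = 2 \left(- \frac{674522}{1349045}\right) = - \frac{1349044}{1349045} \approx -1.0$)
$T - U{\left(-319 - 293 \right)} = - \frac{1349044}{1349045} - -26 = - \frac{1349044}{1349045} + 26 = \frac{33726126}{1349045}$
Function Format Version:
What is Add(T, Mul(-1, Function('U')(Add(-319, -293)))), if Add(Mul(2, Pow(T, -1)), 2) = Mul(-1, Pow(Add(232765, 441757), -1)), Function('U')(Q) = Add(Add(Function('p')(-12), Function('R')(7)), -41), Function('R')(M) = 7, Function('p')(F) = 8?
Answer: Rational(33726126, 1349045) ≈ 25.000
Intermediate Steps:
Function('U')(Q) = -26 (Function('U')(Q) = Add(Add(8, 7), -41) = Add(15, -41) = -26)
T = Rational(-1349044, 1349045) (T = Mul(2, Pow(Add(-2, Mul(-1, Pow(Add(232765, 441757), -1))), -1)) = Mul(2, Pow(Add(-2, Mul(-1, Pow(674522, -1))), -1)) = Mul(2, Pow(Add(-2, Mul(-1, Rational(1, 674522))), -1)) = Mul(2, Pow(Add(-2, Rational(-1, 674522)), -1)) = Mul(2, Pow(Rational(-1349045, 674522), -1)) = Mul(2, Rational(-674522, 1349045)) = Rational(-1349044, 1349045) ≈ -1.0000)
Add(T, Mul(-1, Function('U')(Add(-319, -293)))) = Add(Rational(-1349044, 1349045), Mul(-1, -26)) = Add(Rational(-1349044, 1349045), 26) = Rational(33726126, 1349045)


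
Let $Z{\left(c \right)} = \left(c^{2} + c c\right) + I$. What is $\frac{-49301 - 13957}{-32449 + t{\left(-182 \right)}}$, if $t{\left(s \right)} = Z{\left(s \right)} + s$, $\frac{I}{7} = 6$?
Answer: $- \frac{63258}{33659} \approx -1.8794$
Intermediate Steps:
$I = 42$ ($I = 7 \cdot 6 = 42$)
$Z{\left(c \right)} = 42 + 2 c^{2}$ ($Z{\left(c \right)} = \left(c^{2} + c c\right) + 42 = \left(c^{2} + c^{2}\right) + 42 = 2 c^{2} + 42 = 42 + 2 c^{2}$)
$t{\left(s \right)} = 42 + s + 2 s^{2}$ ($t{\left(s \right)} = \left(42 + 2 s^{2}\right) + s = 42 + s + 2 s^{2}$)
$\frac{-49301 - 13957}{-32449 + t{\left(-182 \right)}} = \frac{-49301 - 13957}{-32449 + \left(42 - 182 + 2 \left(-182\right)^{2}\right)} = - \frac{63258}{-32449 + \left(42 - 182 + 2 \cdot 33124\right)} = - \frac{63258}{-32449 + \left(42 - 182 + 66248\right)} = - \frac{63258}{-32449 + 66108} = - \frac{63258}{33659}$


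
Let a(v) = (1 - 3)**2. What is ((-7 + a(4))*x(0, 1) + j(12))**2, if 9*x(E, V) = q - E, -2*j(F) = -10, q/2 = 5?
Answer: 25/9 ≈ 2.7778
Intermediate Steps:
q = 10 (q = 2*5 = 10)
j(F) = 5 (j(F) = -1/2*(-10) = 5)
a(v) = 4 (a(v) = (-2)**2 = 4)
x(E, V) = 10/9 - E/9 (x(E, V) = (10 - E)/9 = 10/9 - E/9)
((-7 + a(4))*x(0, 1) + j(12))**2 = ((-7 + 4)*(10/9 - 1/9*0) + 5)**2 = (-3*(10/9 + 0) + 5)**2 = (-3*10/9 + 5)**2 = (-10/3 + 5)**2 = (5/3)**2 = 25/9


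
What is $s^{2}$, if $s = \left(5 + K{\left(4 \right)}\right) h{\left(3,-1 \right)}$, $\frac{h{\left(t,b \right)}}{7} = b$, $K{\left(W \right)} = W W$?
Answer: $21609$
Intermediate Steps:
$K{\left(W \right)} = W^{2}$
$h{\left(t,b \right)} = 7 b$
$s = -147$ ($s = \left(5 + 4^{2}\right) 7 \left(-1\right) = \left(5 + 16\right) \left(-7\right) = 21 \left(-7\right) = -147$)
$s^{2} = \left(-147\right)^{2} = 21609$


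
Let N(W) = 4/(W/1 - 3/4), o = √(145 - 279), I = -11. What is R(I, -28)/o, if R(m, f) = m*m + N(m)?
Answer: -5671*I*√134/6298 ≈ -10.423*I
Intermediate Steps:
o = I*√134 (o = √(-134) = I*√134 ≈ 11.576*I)
N(W) = 4/(-¾ + W) (N(W) = 4/(W*1 - 3*¼) = 4/(W - ¾) = 4/(-¾ + W))
R(m, f) = m² + 16/(-3 + 4*m) (R(m, f) = m*m + 16/(-3 + 4*m) = m² + 16/(-3 + 4*m))
R(I, -28)/o = ((16 + (-11)²*(-3 + 4*(-11)))/(-3 + 4*(-11)))/((I*√134)) = ((16 + 121*(-3 - 44))/(-3 - 44))*(-I*√134/134) = ((16 + 121*(-47))/(-47))*(-I*√134/134) = (-(16 - 5687)/47)*(-I*√134/134) = (-1/47*(-5671))*(-I*√134/134) = 5671*(-I*√134/134)/47 = -5671*I*√134/6298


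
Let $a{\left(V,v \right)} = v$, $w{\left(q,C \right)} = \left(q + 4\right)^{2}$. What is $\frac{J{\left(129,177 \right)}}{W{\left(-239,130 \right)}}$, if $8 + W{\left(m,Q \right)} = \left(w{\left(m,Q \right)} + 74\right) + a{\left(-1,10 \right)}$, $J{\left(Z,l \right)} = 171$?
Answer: $\frac{171}{55301} \approx 0.0030922$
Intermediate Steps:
$w{\left(q,C \right)} = \left(4 + q\right)^{2}$
$W{\left(m,Q \right)} = 76 + \left(4 + m\right)^{2}$ ($W{\left(m,Q \right)} = -8 + \left(\left(\left(4 + m\right)^{2} + 74\right) + 10\right) = -8 + \left(\left(74 + \left(4 + m\right)^{2}\right) + 10\right) = -8 + \left(84 + \left(4 + m\right)^{2}\right) = 76 + \left(4 + m\right)^{2}$)
$\frac{J{\left(129,177 \right)}}{W{\left(-239,130 \right)}} = \frac{171}{76 + \left(4 - 239\right)^{2}} = \frac{171}{76 + \left(-235\right)^{2}} = \frac{171}{76 + 55225} = \frac{171}{55301}$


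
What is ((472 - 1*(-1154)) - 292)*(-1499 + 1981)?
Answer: 642988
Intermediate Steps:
((472 - 1*(-1154)) - 292)*(-1499 + 1981) = ((472 + 1154) - 292)*482 = (1626 - 292)*482 = 1334*482 = 642988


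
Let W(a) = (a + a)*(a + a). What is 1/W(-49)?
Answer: 1/9604 ≈ 0.00010412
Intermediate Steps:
W(a) = 4*a² (W(a) = (2*a)*(2*a) = 4*a²)
1/W(-49) = 1/(4*(-49)²) = 1/(4*2401) = 1/9604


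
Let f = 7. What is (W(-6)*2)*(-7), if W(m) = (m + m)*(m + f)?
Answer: 168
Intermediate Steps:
W(m) = 2*m*(7 + m) (W(m) = (m + m)*(m + 7) = (2*m)*(7 + m) = 2*m*(7 + m))
(W(-6)*2)*(-7) = ((2*(-6)*(7 - 6))*2)*(-7) = ((2*(-6)*1)*2)*(-7) = -12*2*(-7) = -24*(-7) = 168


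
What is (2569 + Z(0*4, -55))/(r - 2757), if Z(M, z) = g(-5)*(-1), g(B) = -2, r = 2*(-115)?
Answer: -2571/2987 ≈ -0.86073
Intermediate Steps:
r = -230
Z(M, z) = 2 (Z(M, z) = -2*(-1) = 2)
(2569 + Z(0*4, -55))/(r - 2757) = (2569 + 2)/(-230 - 2757) = 2571/(-2987) = 2571*(-1/2987) = -2571/2987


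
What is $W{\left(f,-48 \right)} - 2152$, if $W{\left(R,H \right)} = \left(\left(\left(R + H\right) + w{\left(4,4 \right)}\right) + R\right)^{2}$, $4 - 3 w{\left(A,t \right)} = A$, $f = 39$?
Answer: $-1252$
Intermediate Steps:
$w{\left(A,t \right)} = \frac{4}{3} - \frac{A}{3}$
$W{\left(R,H \right)} = \left(H + 2 R\right)^{2}$ ($W{\left(R,H \right)} = \left(\left(\left(R + H\right) + \left(\frac{4}{3} - \frac{4}{3}\right)\right) + R\right)^{2} = \left(\left(\left(H + R\right) + \left(\frac{4}{3} - \frac{4}{3}\right)\right) + R\right)^{2} = \left(\left(\left(H + R\right) + 0\right) + R\right)^{2} = \left(\left(H + R\right) + R\right)^{2} = \left(H + 2 R\right)^{2}$)
$W{\left(f,-48 \right)} - 2152 = \left(-48 + 2 \cdot 39\right)^{2} - 2152 = \left(-48 + 78\right)^{2} - 2152 = 30^{2} - 2152 = 900 - 2152 = -1252$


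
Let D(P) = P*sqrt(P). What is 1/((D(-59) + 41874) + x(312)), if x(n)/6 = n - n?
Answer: 41874/1753637255 + 59*I*sqrt(59)/1753637255 ≈ 2.3878e-5 + 2.5843e-7*I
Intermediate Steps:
x(n) = 0 (x(n) = 6*(n - n) = 6*0 = 0)
D(P) = P**(3/2)
1/((D(-59) + 41874) + x(312)) = 1/(((-59)**(3/2) + 41874) + 0) = 1/((-59*I*sqrt(59) + 41874) + 0) = 1/((41874 - 59*I*sqrt(59)) + 0) = 1/(41874 - 59*I*sqrt(59))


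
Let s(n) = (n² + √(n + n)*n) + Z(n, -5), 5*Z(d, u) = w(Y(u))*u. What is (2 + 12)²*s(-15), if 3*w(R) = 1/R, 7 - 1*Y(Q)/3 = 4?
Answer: 1190504/27 - 2940*I*√30 ≈ 44093.0 - 16103.0*I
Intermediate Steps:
Y(Q) = 9 (Y(Q) = 21 - 3*4 = 21 - 12 = 9)
w(R) = 1/(3*R) (w(R) = (1/R)/3 = 1/(3*R))
Z(d, u) = u/135 (Z(d, u) = (((⅓)/9)*u)/5 = (((⅓)*(⅑))*u)/5 = (u/27)/5 = u/135)
s(n) = -1/27 + n² + √2*n^(3/2) (s(n) = (n² + √(n + n)*n) + (1/135)*(-5) = (n² + √(2*n)*n) - 1/27 = (n² + (√2*√n)*n) - 1/27 = (n² + √2*n^(3/2)) - 1/27 = -1/27 + n² + √2*n^(3/2))
(2 + 12)²*s(-15) = (2 + 12)²*(-1/27 + (-15)² + √2*(-15)^(3/2)) = 14²*(-1/27 + 225 + √2*(-15*I*√15)) = 196*(-1/27 + 225 - 15*I*√30) = 196*(6074/27 - 15*I*√30) = 1190504/27 - 2940*I*√30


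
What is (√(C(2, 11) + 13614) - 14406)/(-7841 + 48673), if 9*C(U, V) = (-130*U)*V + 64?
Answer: -7203/20416 + √119730/122496 ≈ -0.34999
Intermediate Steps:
C(U, V) = 64/9 - 130*U*V/9 (C(U, V) = ((-130*U)*V + 64)/9 = (-130*U*V + 64)/9 = (64 - 130*U*V)/9 = 64/9 - 130*U*V/9)
(√(C(2, 11) + 13614) - 14406)/(-7841 + 48673) = (√((64/9 - 130/9*2*11) + 13614) - 14406)/(-7841 + 48673) = (√((64/9 - 2860/9) + 13614) - 14406)/40832 = (√(-932/3 + 13614) - 14406)*(1/40832) = (√(39910/3) - 14406)*(1/40832) = (√119730/3 - 14406)*(1/40832) = (-14406 + √119730/3)*(1/40832) = -7203/20416 + √119730/122496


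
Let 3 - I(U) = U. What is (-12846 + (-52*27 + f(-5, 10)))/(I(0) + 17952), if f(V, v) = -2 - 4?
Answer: -528/665 ≈ -0.79399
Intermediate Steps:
f(V, v) = -6
I(U) = 3 - U
(-12846 + (-52*27 + f(-5, 10)))/(I(0) + 17952) = (-12846 + (-52*27 - 6))/((3 - 1*0) + 17952) = (-12846 + (-1404 - 6))/((3 + 0) + 17952) = (-12846 - 1410)/(3 + 17952) = -14256/17955 = -14256*1/17955 = -528/665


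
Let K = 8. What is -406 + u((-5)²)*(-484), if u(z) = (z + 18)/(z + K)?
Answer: -3110/3 ≈ -1036.7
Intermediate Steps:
u(z) = (18 + z)/(8 + z) (u(z) = (z + 18)/(z + 8) = (18 + z)/(8 + z))
-406 + u((-5)²)*(-484) = -406 + ((18 + (-5)²)/(8 + (-5)²))*(-484) = -406 + ((18 + 25)/(8 + 25))*(-484) = -406 + (43/33)*(-484) = -406 - 1892/3 = -3110/3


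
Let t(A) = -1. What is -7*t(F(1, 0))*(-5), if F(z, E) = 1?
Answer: -35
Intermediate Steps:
-7*t(F(1, 0))*(-5) = -7*(-1)*(-5) = 7*(-5) = -35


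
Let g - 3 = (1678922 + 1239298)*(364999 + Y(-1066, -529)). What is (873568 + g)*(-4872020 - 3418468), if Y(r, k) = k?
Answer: -8817800484693871848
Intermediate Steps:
g = 1063603643403 (g = 3 + (1678922 + 1239298)*(364999 - 529) = 3 + 2918220*364470 = 3 + 1063603643400 = 1063603643403)
(873568 + g)*(-4872020 - 3418468) = (873568 + 1063603643403)*(-4872020 - 3418468) = 1063604516971*(-8290488) = -8817800484693871848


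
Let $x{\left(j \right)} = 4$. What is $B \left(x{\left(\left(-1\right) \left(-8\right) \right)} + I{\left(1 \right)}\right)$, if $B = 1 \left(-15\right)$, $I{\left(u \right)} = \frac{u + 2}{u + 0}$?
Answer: $-105$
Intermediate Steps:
$I{\left(u \right)} = \frac{2 + u}{u}$
$B = -15$
$B \left(x{\left(\left(-1\right) \left(-8\right) \right)} + I{\left(1 \right)}\right) = - 15 \left(4 + \frac{2 + 1}{1}\right) = - 15 \left(4 + 1 \cdot 3\right) = - 15 \left(4 + 3\right) = \left(-15\right) 7 = -105$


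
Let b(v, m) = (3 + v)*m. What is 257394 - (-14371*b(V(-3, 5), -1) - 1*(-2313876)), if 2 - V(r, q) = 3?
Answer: -2085224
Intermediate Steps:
V(r, q) = -1 (V(r, q) = 2 - 1*3 = 2 - 3 = -1)
b(v, m) = m*(3 + v)
257394 - (-14371*b(V(-3, 5), -1) - 1*(-2313876)) = 257394 - (-(-14371)*(3 - 1) - 1*(-2313876)) = 257394 - (-(-14371)*2 + 2313876) = 257394 - (-14371*(-2) + 2313876) = 257394 - (28742 + 2313876) = 257394 - 1*2342618 = 257394 - 2342618 = -2085224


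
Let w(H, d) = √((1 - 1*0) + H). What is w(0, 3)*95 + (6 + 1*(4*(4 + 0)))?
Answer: 117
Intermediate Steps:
w(H, d) = √(1 + H) (w(H, d) = √((1 + 0) + H) = √(1 + H))
w(0, 3)*95 + (6 + 1*(4*(4 + 0))) = √(1 + 0)*95 + (6 + 1*(4*(4 + 0))) = √1*95 + (6 + 1*(4*4)) = 1*95 + (6 + 1*16) = 95 + (6 + 16) = 95 + 22 = 117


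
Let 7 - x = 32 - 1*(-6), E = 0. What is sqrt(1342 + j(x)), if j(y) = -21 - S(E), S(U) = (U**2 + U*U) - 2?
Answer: 21*sqrt(3) ≈ 36.373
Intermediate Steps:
S(U) = -2 + 2*U**2 (S(U) = (U**2 + U**2) - 2 = 2*U**2 - 2 = -2 + 2*U**2)
x = -31 (x = 7 - (32 - 1*(-6)) = 7 - (32 + 6) = 7 - 1*38 = 7 - 38 = -31)
j(y) = -19 (j(y) = -21 - (-2 + 2*0**2) = -21 - (-2 + 2*0) = -21 - (-2 + 0) = -21 - 1*(-2) = -21 + 2 = -19)
sqrt(1342 + j(x)) = sqrt(1342 - 19) = sqrt(1323) = 21*sqrt(3)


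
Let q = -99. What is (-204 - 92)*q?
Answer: 29304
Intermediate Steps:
(-204 - 92)*q = (-204 - 92)*(-99) = -296*(-99) = 29304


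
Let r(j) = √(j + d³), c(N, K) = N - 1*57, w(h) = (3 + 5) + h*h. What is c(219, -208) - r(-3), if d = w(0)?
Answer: 162 - √509 ≈ 139.44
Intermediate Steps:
w(h) = 8 + h²
d = 8 (d = 8 + 0² = 8 + 0 = 8)
c(N, K) = -57 + N (c(N, K) = N - 57 = -57 + N)
r(j) = √(512 + j) (r(j) = √(j + 8³) = √(j + 512) = √(512 + j))
c(219, -208) - r(-3) = (-57 + 219) - √(512 - 3) = 162 - √509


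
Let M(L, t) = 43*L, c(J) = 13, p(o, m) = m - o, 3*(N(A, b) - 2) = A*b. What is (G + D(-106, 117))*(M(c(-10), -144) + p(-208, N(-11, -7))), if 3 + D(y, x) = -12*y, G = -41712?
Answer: -32138704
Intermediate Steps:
N(A, b) = 2 + A*b/3 (N(A, b) = 2 + (A*b)/3 = 2 + A*b/3)
D(y, x) = -3 - 12*y
(G + D(-106, 117))*(M(c(-10), -144) + p(-208, N(-11, -7))) = (-41712 + (-3 - 12*(-106)))*(43*13 + ((2 + (1/3)*(-11)*(-7)) - 1*(-208))) = (-41712 + (-3 + 1272))*(559 + ((2 + 77/3) + 208)) = (-41712 + 1269)*(559 + (83/3 + 208)) = -40443*(559 + 707/3) = -40443*2384/3 = -32138704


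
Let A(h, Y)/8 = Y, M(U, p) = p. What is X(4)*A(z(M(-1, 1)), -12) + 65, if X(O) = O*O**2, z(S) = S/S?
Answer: -6079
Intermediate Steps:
z(S) = 1
X(O) = O**3
A(h, Y) = 8*Y
X(4)*A(z(M(-1, 1)), -12) + 65 = 4**3*(8*(-12)) + 65 = 64*(-96) + 65 = -6144 + 65 = -6079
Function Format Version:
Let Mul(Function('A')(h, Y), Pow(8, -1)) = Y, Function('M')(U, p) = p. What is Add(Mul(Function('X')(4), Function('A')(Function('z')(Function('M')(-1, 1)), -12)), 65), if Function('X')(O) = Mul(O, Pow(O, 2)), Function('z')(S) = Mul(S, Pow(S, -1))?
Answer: -6079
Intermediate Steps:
Function('z')(S) = 1
Function('X')(O) = Pow(O, 3)
Function('A')(h, Y) = Mul(8, Y)
Add(Mul(Function('X')(4), Function('A')(Function('z')(Function('M')(-1, 1)), -12)), 65) = Add(Mul(Pow(4, 3), Mul(8, -12)), 65) = Add(Mul(64, -96), 65) = Add(-6144, 65) = -6079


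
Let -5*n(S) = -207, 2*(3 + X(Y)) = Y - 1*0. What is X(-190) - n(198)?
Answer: -697/5 ≈ -139.40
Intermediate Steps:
X(Y) = -3 + Y/2 (X(Y) = -3 + (Y - 1*0)/2 = -3 + (Y + 0)/2 = -3 + Y/2)
n(S) = 207/5 (n(S) = -1/5*(-207) = 207/5)
X(-190) - n(198) = (-3 + (1/2)*(-190)) - 1*207/5 = (-3 - 95) - 207/5 = -98 - 207/5 = -697/5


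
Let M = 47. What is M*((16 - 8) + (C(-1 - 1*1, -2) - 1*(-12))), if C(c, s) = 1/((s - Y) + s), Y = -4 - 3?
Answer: 2867/3 ≈ 955.67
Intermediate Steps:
Y = -7
C(c, s) = 1/(7 + 2*s) (C(c, s) = 1/((s - 1*(-7)) + s) = 1/((s + 7) + s) = 1/((7 + s) + s) = 1/(7 + 2*s))
M*((16 - 8) + (C(-1 - 1*1, -2) - 1*(-12))) = 47*((16 - 8) + (1/(7 + 2*(-2)) - 1*(-12))) = 47*(8 + (1/(7 - 4) + 12)) = 47*(8 + (1/3 + 12)) = 47*(8 + 37/3) = 47*(61/3) = 2867/3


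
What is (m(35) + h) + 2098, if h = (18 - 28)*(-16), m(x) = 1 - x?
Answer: 2224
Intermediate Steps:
h = 160 (h = -10*(-16) = 160)
(m(35) + h) + 2098 = ((1 - 1*35) + 160) + 2098 = ((1 - 35) + 160) + 2098 = (-34 + 160) + 2098 = 126 + 2098 = 2224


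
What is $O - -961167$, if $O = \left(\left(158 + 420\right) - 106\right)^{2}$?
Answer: $1183951$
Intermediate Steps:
$O = 222784$ ($O = \left(578 - 106\right)^{2} = 472^{2} = 222784$)
$O - -961167 = 222784 - -961167 = 222784 + 961167 = 1183951$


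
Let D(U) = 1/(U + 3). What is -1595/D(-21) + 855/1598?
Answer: 45879435/1598 ≈ 28711.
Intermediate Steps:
D(U) = 1/(3 + U)
-1595/D(-21) + 855/1598 = -1595/(1/(3 - 21)) + 855/1598 = -1595/(1/(-18)) + 855*(1/1598) = -1595/(-1/18) + 855/1598 = -1595*(-18) + 855/1598 = 28710 + 855/1598 = 45879435/1598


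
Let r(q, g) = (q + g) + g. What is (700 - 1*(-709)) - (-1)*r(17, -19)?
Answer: 1388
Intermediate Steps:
r(q, g) = q + 2*g (r(q, g) = (g + q) + g = q + 2*g)
(700 - 1*(-709)) - (-1)*r(17, -19) = (700 - 1*(-709)) - (-1)*(17 + 2*(-19)) = (700 + 709) - (-1)*(17 - 38) = 1409 - (-1)*(-21) = 1409 - 1*21 = 1409 - 21 = 1388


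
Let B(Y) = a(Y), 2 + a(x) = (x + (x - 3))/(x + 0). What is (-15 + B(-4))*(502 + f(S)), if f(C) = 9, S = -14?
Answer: -29127/4 ≈ -7281.8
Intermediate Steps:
a(x) = -2 + (-3 + 2*x)/x (a(x) = -2 + (x + (x - 3))/(x + 0) = -2 + (x + (-3 + x))/x = -2 + (-3 + 2*x)/x)
B(Y) = -3/Y
(-15 + B(-4))*(502 + f(S)) = (-15 - 3/(-4))*(502 + 9) = (-15 - 3*(-1/4))*511 = (-15 + 3/4)*511 = -57/4*511 = -29127/4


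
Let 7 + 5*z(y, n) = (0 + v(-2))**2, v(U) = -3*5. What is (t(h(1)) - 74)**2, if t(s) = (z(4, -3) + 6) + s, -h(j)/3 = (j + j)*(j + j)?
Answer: 33124/25 ≈ 1325.0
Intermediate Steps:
h(j) = -12*j**2 (h(j) = -3*(j + j)*(j + j) = -3*2*j*2*j = -12*j**2)
v(U) = -15
z(y, n) = 218/5 (z(y, n) = -7/5 + (0 - 15)**2/5 = -7/5 + (1/5)*(-15)**2 = -7/5 + (1/5)*225 = -7/5 + 45 = 218/5)
t(s) = 248/5 + s (t(s) = (218/5 + 6) + s = 248/5 + s)
(t(h(1)) - 74)**2 = ((248/5 - 12*1**2) - 74)**2 = ((248/5 - 12*1) - 74)**2 = ((248/5 - 12) - 74)**2 = (188/5 - 74)**2 = (-182/5)**2 = 33124/25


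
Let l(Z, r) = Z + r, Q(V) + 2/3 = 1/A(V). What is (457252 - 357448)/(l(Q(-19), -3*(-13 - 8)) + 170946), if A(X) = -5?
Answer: 748530/1282561 ≈ 0.58362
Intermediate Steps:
Q(V) = -13/15 (Q(V) = -2/3 + 1/(-5) = -2/3 - 1/5 = -13/15)
(457252 - 357448)/(l(Q(-19), -3*(-13 - 8)) + 170946) = (457252 - 357448)/((-13/15 - 3*(-13 - 8)) + 170946) = 99804/((-13/15 - 3*(-21)) + 170946) = 99804/((-13/15 + 63) + 170946) = 99804/(932/15 + 170946) = 99804/(2565122/15) = 99804*(15/2565122) = 748530/1282561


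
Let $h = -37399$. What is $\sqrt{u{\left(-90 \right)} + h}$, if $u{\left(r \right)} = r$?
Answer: $i \sqrt{37489} \approx 193.62 i$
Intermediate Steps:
$\sqrt{u{\left(-90 \right)} + h} = \sqrt{-90 - 37399} = \sqrt{-37489} = i \sqrt{37489}$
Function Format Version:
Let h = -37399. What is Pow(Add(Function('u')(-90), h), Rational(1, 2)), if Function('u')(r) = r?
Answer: Mul(I, Pow(37489, Rational(1, 2))) ≈ Mul(193.62, I)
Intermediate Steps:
Pow(Add(Function('u')(-90), h), Rational(1, 2)) = Pow(Add(-90, -37399), Rational(1, 2)) = Pow(-37489, Rational(1, 2)) = Mul(I, Pow(37489, Rational(1, 2)))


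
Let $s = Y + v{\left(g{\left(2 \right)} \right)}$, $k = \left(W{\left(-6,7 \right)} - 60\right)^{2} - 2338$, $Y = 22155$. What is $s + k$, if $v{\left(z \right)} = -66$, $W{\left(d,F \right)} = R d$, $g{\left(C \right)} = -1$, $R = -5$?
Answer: $20651$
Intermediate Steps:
$W{\left(d,F \right)} = - 5 d$
$k = -1438$ ($k = \left(\left(-5\right) \left(-6\right) - 60\right)^{2} - 2338 = \left(30 - 60\right)^{2} - 2338 = \left(-30\right)^{2} - 2338 = 900 - 2338 = -1438$)
$s = 22089$ ($s = 22155 - 66 = 22089$)
$s + k = 22089 - 1438 = 20651$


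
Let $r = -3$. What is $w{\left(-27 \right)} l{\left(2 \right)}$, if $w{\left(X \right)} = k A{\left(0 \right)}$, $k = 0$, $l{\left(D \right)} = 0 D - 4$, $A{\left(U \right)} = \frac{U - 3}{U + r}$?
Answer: $0$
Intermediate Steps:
$A{\left(U \right)} = 1$ ($A{\left(U \right)} = \frac{U - 3}{U - 3} = \frac{-3 + U}{-3 + U} = 1$)
$l{\left(D \right)} = -4$ ($l{\left(D \right)} = 0 - 4 = -4$)
$w{\left(X \right)} = 0$ ($w{\left(X \right)} = 0 \cdot 1 = 0$)
$w{\left(-27 \right)} l{\left(2 \right)} = 0 \left(-4\right) = 0$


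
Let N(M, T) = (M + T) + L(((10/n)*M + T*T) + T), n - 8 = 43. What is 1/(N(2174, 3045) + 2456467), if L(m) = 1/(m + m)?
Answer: 946100620/2329002650845371 ≈ 4.0623e-7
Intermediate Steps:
n = 51 (n = 8 + 43 = 51)
L(m) = 1/(2*m)
N(M, T) = M + T + 1/(2*(T + T² + 10*M/51)) (N(M, T) = (M + T) + 1/(2*(((10/51)*M + T*T) + T)) = (M + T) + 1/(2*(((10*(1/51))*M + T²) + T)) = (M + T) + 1/(2*((10*M/51 + T²) + T)) = (M + T) + 1/(2*((T² + 10*M/51) + T)) = (M + T) + 1/(2*(T + T² + 10*M/51)) = M + T + 1/(2*(T + T² + 10*M/51)))
1/(N(2174, 3045) + 2456467) = 1/((51 + 2*(2174 + 3045)*(10*2174 + 51*3045 + 51*3045²))/(2*(10*2174 + 51*3045 + 51*3045²)) + 2456467) = 1/((51 + 2*5219*(21740 + 155295 + 51*9272025))/(2*(21740 + 155295 + 51*9272025)) + 2456467) = 1/((51 + 2*5219*(21740 + 155295 + 472873275))/(2*(21740 + 155295 + 472873275)) + 2456467) = 1/((½)*(51 + 2*5219*473050310)/473050310 + 2456467) = 1/((½)*(1/473050310)*(51 + 4937699135780) + 2456467) = 1/((½)*(1/473050310)*4937699135831 + 2456467) = 1/(4937699135831/946100620 + 2456467) = 1/(2329002650845371/946100620) = 946100620/2329002650845371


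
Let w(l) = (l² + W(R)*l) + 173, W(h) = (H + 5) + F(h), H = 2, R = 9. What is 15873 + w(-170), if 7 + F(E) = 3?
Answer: 44436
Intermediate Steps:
F(E) = -4 (F(E) = -7 + 3 = -4)
W(h) = 3 (W(h) = (2 + 5) - 4 = 7 - 4 = 3)
w(l) = 173 + l² + 3*l (w(l) = (l² + 3*l) + 173 = 173 + l² + 3*l)
15873 + w(-170) = 15873 + (173 + (-170)² + 3*(-170)) = 15873 + (173 + 28900 - 510) = 15873 + 28563 = 44436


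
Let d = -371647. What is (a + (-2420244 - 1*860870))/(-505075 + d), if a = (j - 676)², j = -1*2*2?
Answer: 1409357/438361 ≈ 3.2151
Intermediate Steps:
j = -4 (j = -2*2 = -4)
a = 462400 (a = (-4 - 676)² = (-680)² = 462400)
(a + (-2420244 - 1*860870))/(-505075 + d) = (462400 + (-2420244 - 1*860870))/(-505075 - 371647) = (462400 + (-2420244 - 860870))/(-876722) = (462400 - 3281114)*(-1/876722) = -2818714*(-1/876722) = 1409357/438361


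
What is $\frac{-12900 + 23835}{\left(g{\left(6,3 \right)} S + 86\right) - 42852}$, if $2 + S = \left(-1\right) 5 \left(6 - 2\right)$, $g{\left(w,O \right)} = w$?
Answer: $- \frac{10935}{42898} \approx -0.25491$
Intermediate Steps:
$S = -22$ ($S = -2 + \left(-1\right) 5 \left(6 - 2\right) = -2 - 20 = -22$)
$\frac{-12900 + 23835}{\left(g{\left(6,3 \right)} S + 86\right) - 42852} = \frac{-12900 + 23835}{\left(6 \left(-22\right) + 86\right) - 42852} = \frac{10935}{\left(-132 + 86\right) - 42852} = \frac{10935}{-46 - 42852} = \frac{10935}{-42898} = 10935 \left(- \frac{1}{42898}\right) = - \frac{10935}{42898}$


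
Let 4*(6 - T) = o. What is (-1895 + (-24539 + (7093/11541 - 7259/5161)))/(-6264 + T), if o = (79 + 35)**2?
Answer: 1574538180980/566266401207 ≈ 2.7806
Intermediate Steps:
o = 12996 (o = 114**2 = 12996)
T = -3243 (T = 6 - 1/4*12996 = 6 - 3249 = -3243)
(-1895 + (-24539 + (7093/11541 - 7259/5161)))/(-6264 + T) = (-1895 + (-24539 + (7093/11541 - 7259/5161)))/(-6264 - 3243) = (-1895 + (-24539 + (7093*(1/11541) - 7259*1/5161)))/(-9507) = (-1895 + (-24539 + (7093/11541 - 7259/5161)))*(-1/9507) = (-1895 + (-24539 - 47169146/59563101))*(-1/9507) = (-1895 - 1461666104585/59563101)*(-1/9507) = -1574538180980/59563101*(-1/9507) = 1574538180980/566266401207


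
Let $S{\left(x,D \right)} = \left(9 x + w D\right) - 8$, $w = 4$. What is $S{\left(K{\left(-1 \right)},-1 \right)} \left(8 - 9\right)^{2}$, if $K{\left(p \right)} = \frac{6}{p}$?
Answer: $-66$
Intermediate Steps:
$S{\left(x,D \right)} = -8 + 4 D + 9 x$ ($S{\left(x,D \right)} = \left(9 x + 4 D\right) - 8 = \left(4 D + 9 x\right) - 8 = -8 + 4 D + 9 x$)
$S{\left(K{\left(-1 \right)},-1 \right)} \left(8 - 9\right)^{2} = \left(-8 + 4 \left(-1\right) + 9 \frac{6}{-1}\right) \left(8 - 9\right)^{2} = \left(-8 - 4 + 9 \cdot 6 \left(-1\right)\right) \left(-1\right)^{2} = \left(-8 - 4 + 9 \left(-6\right)\right) 1 = \left(-8 - 4 - 54\right) 1 = \left(-66\right) 1 = -66$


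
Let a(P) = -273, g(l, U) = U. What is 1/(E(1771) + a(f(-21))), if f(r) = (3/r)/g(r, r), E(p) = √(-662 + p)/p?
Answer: -856248393/233755810180 - 1771*√1109/233755810180 ≈ -0.0036633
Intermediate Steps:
E(p) = √(-662 + p)/p
f(r) = 3/r² (f(r) = (3/r)/r = 3/r²)
1/(E(1771) + a(f(-21))) = 1/(√(-662 + 1771)/1771 - 273) = 1/(√1109/1771 - 273) = 1/(-273 + √1109/1771)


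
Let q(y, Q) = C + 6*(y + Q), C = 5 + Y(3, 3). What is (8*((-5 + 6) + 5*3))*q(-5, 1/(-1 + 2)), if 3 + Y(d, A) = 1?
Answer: -2688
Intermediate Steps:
Y(d, A) = -2 (Y(d, A) = -3 + 1 = -2)
C = 3 (C = 5 - 2 = 3)
q(y, Q) = 3 + 6*Q + 6*y (q(y, Q) = 3 + 6*(y + Q) = 3 + 6*(Q + y) = 3 + (6*Q + 6*y) = 3 + 6*Q + 6*y)
(8*((-5 + 6) + 5*3))*q(-5, 1/(-1 + 2)) = (8*((-5 + 6) + 5*3))*(3 + 6/(-1 + 2) + 6*(-5)) = (8*(1 + 15))*(3 + 6/1 - 30) = (8*16)*(3 + 6*1 - 30) = 128*(3 + 6 - 30) = 128*(-21) = -2688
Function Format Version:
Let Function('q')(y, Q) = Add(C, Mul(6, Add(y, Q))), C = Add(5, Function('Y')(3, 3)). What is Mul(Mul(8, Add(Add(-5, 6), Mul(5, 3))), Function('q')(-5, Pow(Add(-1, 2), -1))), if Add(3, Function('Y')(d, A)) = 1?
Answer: -2688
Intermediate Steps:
Function('Y')(d, A) = -2 (Function('Y')(d, A) = Add(-3, 1) = -2)
C = 3 (C = Add(5, -2) = 3)
Function('q')(y, Q) = Add(3, Mul(6, Q), Mul(6, y)) (Function('q')(y, Q) = Add(3, Mul(6, Add(y, Q))) = Add(3, Mul(6, Add(Q, y))) = Add(3, Add(Mul(6, Q), Mul(6, y))) = Add(3, Mul(6, Q), Mul(6, y)))
Mul(Mul(8, Add(Add(-5, 6), Mul(5, 3))), Function('q')(-5, Pow(Add(-1, 2), -1))) = Mul(Mul(8, Add(Add(-5, 6), Mul(5, 3))), Add(3, Mul(6, Pow(Add(-1, 2), -1)), Mul(6, -5))) = Mul(Mul(8, Add(1, 15)), Add(3, Mul(6, Pow(1, -1)), -30)) = Mul(Mul(8, 16), Add(3, Mul(6, 1), -30)) = Mul(128, Add(3, 6, -30)) = Mul(128, -21) = -2688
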